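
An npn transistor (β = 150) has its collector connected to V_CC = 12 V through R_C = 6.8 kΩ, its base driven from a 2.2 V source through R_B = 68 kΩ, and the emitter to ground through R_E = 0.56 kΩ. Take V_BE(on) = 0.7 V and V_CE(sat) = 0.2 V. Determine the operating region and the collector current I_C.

active; I_C ≈ 1.5 mA

Assume active. Base-emitter loop: I_B = (V_BB − V_BE)/(R_B + (β+1)R_E) = (2.2 − 0.7)/(68 + 151×0.56) = 0.00983 mA.
I_C = β·I_B = 150×0.00983 = 1.47 mA.
V_CE = V_CC − I_C·R_C − I_E·R_E = 12 − 1.47×6.8 − 1.48×0.56 = 1.14 V > V_CE(sat), so the active-region assumption holds.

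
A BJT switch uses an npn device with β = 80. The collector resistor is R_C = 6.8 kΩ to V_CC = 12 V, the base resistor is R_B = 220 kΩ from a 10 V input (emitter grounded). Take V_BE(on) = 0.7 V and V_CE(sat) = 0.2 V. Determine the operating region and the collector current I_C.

Assume active: I_B = (10 − 0.7)/220 = 0.0423 mA, giving I_C = β·I_B = 3.38 mA.
But then V_CE = 12 − 3.38×6.8 = -11 V < V_CE(sat) = 0.2 V — impossible in the active region.
So the transistor is saturated. With V_CE = 0.2 V, I_C = (V_CC − 0.2)/R_C = 11.8/6.8 = 1.74 mA.
Check: β·I_B = 3.38 mA > I_C = 1.74 mA, confirming saturation.

saturation; I_C ≈ 1.7 mA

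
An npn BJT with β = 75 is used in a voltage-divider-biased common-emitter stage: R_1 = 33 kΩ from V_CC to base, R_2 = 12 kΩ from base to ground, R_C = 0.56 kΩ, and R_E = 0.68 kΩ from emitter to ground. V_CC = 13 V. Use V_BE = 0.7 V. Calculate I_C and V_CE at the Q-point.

Thevenize the base divider: V_Th = V_CC·R_2/(R_1+R_2) = 13×12/45 = 3.47 V, R_Th = R_1‖R_2 = 8.8 kΩ.
Base-emitter loop: V_Th = I_B·R_Th + V_BE + (β+1)I_B·R_E, so I_B = (3.47 − 0.7) / (8.8 + 76×0.68) = 0.0457 mA.
I_C = β·I_B = 75×0.0457 = 3.43 mA, and I_E = (β+1)I_B = 3.48 mA.
V_CE = V_CC − I_C·R_C − I_E·R_E = 13 − 3.43×0.56 − 3.48×0.68 = 8.71 V.
V_CE = 8.71 V > 0.2 V confirms active-region operation.

I_C ≈ 3.4 mA, V_CE ≈ 8.7 V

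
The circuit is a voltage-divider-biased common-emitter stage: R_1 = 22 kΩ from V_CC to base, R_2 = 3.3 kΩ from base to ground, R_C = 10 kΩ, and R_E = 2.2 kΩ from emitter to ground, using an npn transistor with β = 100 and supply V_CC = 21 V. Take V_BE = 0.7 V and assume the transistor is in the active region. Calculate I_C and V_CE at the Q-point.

Thevenize the base divider: V_Th = V_CC·R_2/(R_1+R_2) = 21×3.3/25.3 = 2.74 V, R_Th = R_1‖R_2 = 2.87 kΩ.
Base-emitter loop: V_Th = I_B·R_Th + V_BE + (β+1)I_B·R_E, so I_B = (2.74 − 0.7) / (2.87 + 101×2.2) = 0.00906 mA.
I_C = β·I_B = 100×0.00906 = 0.906 mA, and I_E = (β+1)I_B = 0.915 mA.
V_CE = V_CC − I_C·R_C − I_E·R_E = 21 − 0.906×10 − 0.915×2.2 = 9.93 V.
V_CE = 9.93 V > 0.2 V confirms active-region operation.

I_C ≈ 0.91 mA, V_CE ≈ 9.9 V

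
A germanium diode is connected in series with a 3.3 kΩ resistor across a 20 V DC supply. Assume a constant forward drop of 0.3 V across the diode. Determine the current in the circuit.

KVL around the loop: 20 = V_D + I·R = 0.3 + I × 3.3 kΩ.
So I = (20 − 0.3) / 3.3 kΩ = 19.7 / 3.3 = 5.97 mA.

I ≈ 6 mA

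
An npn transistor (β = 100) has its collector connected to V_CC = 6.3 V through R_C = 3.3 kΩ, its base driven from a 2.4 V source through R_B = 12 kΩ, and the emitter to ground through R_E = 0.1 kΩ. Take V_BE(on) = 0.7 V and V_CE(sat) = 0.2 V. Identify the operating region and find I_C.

Assume active: I_B = (2.4 − 0.7)/(12 + 101×0.1) = 0.0769 mA, I_C = β·I_B = 7.69 mA.
Then V_CE = 6.3 − 7.69×3.3 − 7.77×0.1 = -19.9 V < 0.2 V — the active assumption fails.
Re-solve with V_CE = 0.2 V. KCL at the emitter: V_E/R_E = (V_BB−0.7−V_E)/R_B + (V_CC−0.2−V_E)/R_C, giving V_E = 0.192 V.
I_C = (V_CC − 0.2 − V_E)/R_C = (6.1 − 0.192)/3.3 = 1.79 mA.
Check: I_B = (1.7 − 0.192)/12 = 0.126 mA, and β·I_B = 12.6 mA > I_C, confirming saturation.

saturation; I_C ≈ 1.8 mA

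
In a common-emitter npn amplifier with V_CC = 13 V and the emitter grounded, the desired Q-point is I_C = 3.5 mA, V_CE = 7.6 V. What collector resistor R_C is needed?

R_C ≈ 1.5 kΩ

Collector loop: V_CC = I_C·R_C + V_CE.
R_C = (V_CC − V_CE)/I_C = (13 − 7.6)/3.5 = 1.54 kΩ.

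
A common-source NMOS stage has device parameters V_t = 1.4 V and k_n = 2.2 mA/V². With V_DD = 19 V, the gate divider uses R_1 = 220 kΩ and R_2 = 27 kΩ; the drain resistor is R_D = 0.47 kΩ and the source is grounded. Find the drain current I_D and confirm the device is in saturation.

I_D ≈ 0.5 mA

V_G = V_DD·R_2/(R_1+R_2) = 19×27/247 = 2.08 V. With the source grounded, V_GS = V_G = 2.08 V.
Assume saturation: I_D = (k_n/2)(V_GS − V_t)² = (2.2/2)×(2.08 − 1.4)² = 1.1×0.677² = 0.504 mA.
V_DS = V_DD − I_D·R_D = 19 − 0.504×0.47 = 18.8 V.
Saturation requires V_DS ≥ V_GS − V_t = 0.677 V; 18.8 ≥ 0.677 ✓.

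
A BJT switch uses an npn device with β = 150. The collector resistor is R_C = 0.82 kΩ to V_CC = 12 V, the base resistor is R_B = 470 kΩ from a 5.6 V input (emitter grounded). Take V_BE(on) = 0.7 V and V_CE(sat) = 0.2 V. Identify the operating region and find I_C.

active; I_C ≈ 1.6 mA

Assume active. Base-emitter loop: I_B = (V_BB − V_BE)/R_B = (5.6 − 0.7)/470 = 0.0104 mA.
I_C = β·I_B = 150×0.0104 = 1.56 mA.
V_CE = V_CC − I_C·R_C = 12 − 1.56×0.82 = 10.7 V > V_CE(sat), so the active-region assumption holds.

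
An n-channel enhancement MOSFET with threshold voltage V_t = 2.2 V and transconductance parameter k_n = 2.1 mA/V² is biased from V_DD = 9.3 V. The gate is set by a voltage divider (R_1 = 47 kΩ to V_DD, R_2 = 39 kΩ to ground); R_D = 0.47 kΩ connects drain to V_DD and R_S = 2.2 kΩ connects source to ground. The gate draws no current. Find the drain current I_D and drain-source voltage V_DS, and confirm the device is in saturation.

I_D ≈ 0.58 mA, V_DS ≈ 7.8 V

V_G = V_DD·R_2/(R_1+R_2) = 9.3×39/86 = 4.22 V.
Assume saturation: I_D = (k_n/2)(V_GS − V_t)² with V_GS = V_G − I_D·R_S = 4.22 − 2.2·I_D.
Substituting gives 5.08·I_D² − 10.3·I_D + 4.27 = 0, with roots I_D = 0.579 or 1.45 mA.
The root I_D = 1.45 mA gives V_GS = 1.02 V ≤ V_t, so take I_D = 0.579 mA.
Then V_GS = 2.94 V and V_DS = V_DD − I_D(R_D+R_S) = 9.3 − 0.579×2.67 = 7.75 V.
Saturation requires V_DS ≥ V_GS − V_t = 0.743 V; 7.75 ≥ 0.743 ✓.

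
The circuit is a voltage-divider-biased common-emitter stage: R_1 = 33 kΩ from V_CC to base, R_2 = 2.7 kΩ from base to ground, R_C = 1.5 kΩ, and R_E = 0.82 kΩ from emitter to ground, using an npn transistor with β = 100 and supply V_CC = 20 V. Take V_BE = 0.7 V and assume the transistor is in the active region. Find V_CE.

Thevenize the base divider: V_Th = V_CC·R_2/(R_1+R_2) = 20×2.7/35.7 = 1.51 V, R_Th = R_1‖R_2 = 2.5 kΩ.
Base-emitter loop: V_Th = I_B·R_Th + V_BE + (β+1)I_B·R_E, so I_B = (1.51 − 0.7) / (2.5 + 101×0.82) = 0.00952 mA.
I_C = β·I_B = 100×0.00952 = 0.952 mA, and I_E = (β+1)I_B = 0.962 mA.
V_CE = V_CC − I_C·R_C − I_E·R_E = 20 − 0.952×1.5 − 0.962×0.82 = 17.8 V.
V_CE = 17.8 V > 0.2 V confirms active-region operation.

V_CE ≈ 18 V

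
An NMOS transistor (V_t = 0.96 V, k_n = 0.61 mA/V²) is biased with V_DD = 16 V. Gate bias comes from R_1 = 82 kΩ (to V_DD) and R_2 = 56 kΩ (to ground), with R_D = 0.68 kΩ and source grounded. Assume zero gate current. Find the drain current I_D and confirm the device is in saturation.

V_G = V_DD·R_2/(R_1+R_2) = 16×56/138 = 6.49 V. With the source grounded, V_GS = V_G = 6.49 V.
Assume saturation: I_D = (k_n/2)(V_GS − V_t)² = (0.61/2)×(6.49 − 0.96)² = 0.305×5.53² = 9.34 mA.
V_DS = V_DD − I_D·R_D = 16 − 9.34×0.68 = 9.65 V.
Saturation requires V_DS ≥ V_GS − V_t = 5.53 V; 9.65 ≥ 5.53 ✓.

I_D ≈ 9.3 mA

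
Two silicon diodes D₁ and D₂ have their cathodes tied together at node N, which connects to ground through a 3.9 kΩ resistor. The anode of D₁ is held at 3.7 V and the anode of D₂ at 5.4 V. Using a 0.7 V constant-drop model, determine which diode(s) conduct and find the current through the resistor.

Assume both conduct. Then node N would need to be at both 3.7−0.7 = 3 V and 5.4−0.7 = 4.7 V, which is impossible.
Assume only D₂ conducts: V_N = 5.4 − 0.7 = 4.7 V, so I_R = 4.7/3.9 = 1.21 mA.
Check D₁: its anode-to-cathode voltage is 3.7 − 4.7 = -1 V < 0.7 V, so it is off. The assumption is consistent.

Only D₂ conducts; I_R ≈ 1.2 mA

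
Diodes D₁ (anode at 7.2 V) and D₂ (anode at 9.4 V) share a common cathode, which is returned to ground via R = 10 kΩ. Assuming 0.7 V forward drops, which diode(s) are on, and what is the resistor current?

Only D₂ conducts; I_R ≈ 0.87 mA

Assume both conduct. Then node N would need to be at both 7.2−0.7 = 6.5 V and 9.4−0.7 = 8.7 V, which is impossible.
Assume only D₂ conducts: V_N = 9.4 − 0.7 = 8.7 V, so I_R = 8.7/10 = 0.87 mA.
Check D₁: its anode-to-cathode voltage is 7.2 − 8.7 = -1.5 V < 0.7 V, so it is off. The assumption is consistent.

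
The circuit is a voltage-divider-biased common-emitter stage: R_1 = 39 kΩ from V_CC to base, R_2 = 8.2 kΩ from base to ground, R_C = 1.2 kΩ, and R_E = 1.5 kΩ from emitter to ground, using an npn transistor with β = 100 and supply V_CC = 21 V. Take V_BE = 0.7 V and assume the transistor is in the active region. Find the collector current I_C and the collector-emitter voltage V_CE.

I_C ≈ 1.9 mA, V_CE ≈ 16 V

Thevenize the base divider: V_Th = V_CC·R_2/(R_1+R_2) = 21×8.2/47.2 = 3.65 V, R_Th = R_1‖R_2 = 6.78 kΩ.
Base-emitter loop: V_Th = I_B·R_Th + V_BE + (β+1)I_B·R_E, so I_B = (3.65 − 0.7) / (6.78 + 101×1.5) = 0.0186 mA.
I_C = β·I_B = 100×0.0186 = 1.86 mA, and I_E = (β+1)I_B = 1.88 mA.
V_CE = V_CC − I_C·R_C − I_E·R_E = 21 − 1.86×1.2 − 1.88×1.5 = 15.9 V.
V_CE = 15.9 V > 0.2 V confirms active-region operation.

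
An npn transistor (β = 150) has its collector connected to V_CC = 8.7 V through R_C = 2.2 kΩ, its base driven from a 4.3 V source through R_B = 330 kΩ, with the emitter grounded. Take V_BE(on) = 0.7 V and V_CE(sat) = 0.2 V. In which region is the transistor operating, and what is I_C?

active; I_C ≈ 1.6 mA

Assume active. Base-emitter loop: I_B = (V_BB − V_BE)/R_B = (4.3 − 0.7)/330 = 0.0109 mA.
I_C = β·I_B = 150×0.0109 = 1.64 mA.
V_CE = V_CC − I_C·R_C = 8.7 − 1.64×2.2 = 5.1 V > V_CE(sat), so the active-region assumption holds.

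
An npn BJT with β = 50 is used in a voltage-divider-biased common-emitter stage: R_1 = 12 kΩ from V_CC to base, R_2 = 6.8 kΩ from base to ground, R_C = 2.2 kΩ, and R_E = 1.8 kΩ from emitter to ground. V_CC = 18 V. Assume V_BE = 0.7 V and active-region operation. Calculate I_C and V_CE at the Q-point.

Thevenize the base divider: V_Th = V_CC·R_2/(R_1+R_2) = 18×6.8/18.8 = 6.51 V, R_Th = R_1‖R_2 = 4.34 kΩ.
Base-emitter loop: V_Th = I_B·R_Th + V_BE + (β+1)I_B·R_E, so I_B = (6.51 − 0.7) / (4.34 + 51×1.8) = 0.0604 mA.
I_C = β·I_B = 50×0.0604 = 3.02 mA, and I_E = (β+1)I_B = 3.08 mA.
V_CE = V_CC − I_C·R_C − I_E·R_E = 18 − 3.02×2.2 − 3.08×1.8 = 5.8 V.
V_CE = 5.8 V > 0.2 V confirms active-region operation.

I_C ≈ 3 mA, V_CE ≈ 5.8 V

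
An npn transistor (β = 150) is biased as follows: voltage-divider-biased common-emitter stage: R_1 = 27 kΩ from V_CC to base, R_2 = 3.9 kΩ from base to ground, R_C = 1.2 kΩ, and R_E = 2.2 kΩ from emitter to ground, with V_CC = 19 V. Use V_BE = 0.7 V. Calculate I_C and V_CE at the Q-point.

Thevenize the base divider: V_Th = V_CC·R_2/(R_1+R_2) = 19×3.9/30.9 = 2.4 V, R_Th = R_1‖R_2 = 3.41 kΩ.
Base-emitter loop: V_Th = I_B·R_Th + V_BE + (β+1)I_B·R_E, so I_B = (2.4 − 0.7) / (3.41 + 151×2.2) = 0.00506 mA.
I_C = β·I_B = 150×0.00506 = 0.759 mA, and I_E = (β+1)I_B = 0.764 mA.
V_CE = V_CC − I_C·R_C − I_E·R_E = 19 − 0.759×1.2 − 0.764×2.2 = 16.4 V.
V_CE = 16.4 V > 0.2 V confirms active-region operation.

I_C ≈ 0.76 mA, V_CE ≈ 16 V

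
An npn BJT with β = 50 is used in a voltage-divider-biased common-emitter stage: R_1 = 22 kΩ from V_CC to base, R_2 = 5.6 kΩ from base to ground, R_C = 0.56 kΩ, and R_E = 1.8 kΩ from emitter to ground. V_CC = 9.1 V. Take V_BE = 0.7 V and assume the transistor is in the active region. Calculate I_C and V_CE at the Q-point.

I_C ≈ 0.6 mA, V_CE ≈ 7.7 V

Thevenize the base divider: V_Th = V_CC·R_2/(R_1+R_2) = 9.1×5.6/27.6 = 1.85 V, R_Th = R_1‖R_2 = 4.46 kΩ.
Base-emitter loop: V_Th = I_B·R_Th + V_BE + (β+1)I_B·R_E, so I_B = (1.85 − 0.7) / (4.46 + 51×1.8) = 0.0119 mA.
I_C = β·I_B = 50×0.0119 = 0.595 mA, and I_E = (β+1)I_B = 0.607 mA.
V_CE = V_CC − I_C·R_C − I_E·R_E = 9.1 − 0.595×0.56 − 0.607×1.8 = 7.67 V.
V_CE = 7.67 V > 0.2 V confirms active-region operation.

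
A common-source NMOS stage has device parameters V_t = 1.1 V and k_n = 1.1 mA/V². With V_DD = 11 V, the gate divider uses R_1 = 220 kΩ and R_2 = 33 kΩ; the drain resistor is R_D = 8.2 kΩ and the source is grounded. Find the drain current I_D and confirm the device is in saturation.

V_G = V_DD·R_2/(R_1+R_2) = 11×33/253 = 1.43 V. With the source grounded, V_GS = V_G = 1.43 V.
Assume saturation: I_D = (k_n/2)(V_GS − V_t)² = (1.1/2)×(1.43 − 1.1)² = 0.55×0.335² = 0.0616 mA.
V_DS = V_DD − I_D·R_D = 11 − 0.0616×8.2 = 10.5 V.
Saturation requires V_DS ≥ V_GS − V_t = 0.335 V; 10.5 ≥ 0.335 ✓.

I_D ≈ 0.062 mA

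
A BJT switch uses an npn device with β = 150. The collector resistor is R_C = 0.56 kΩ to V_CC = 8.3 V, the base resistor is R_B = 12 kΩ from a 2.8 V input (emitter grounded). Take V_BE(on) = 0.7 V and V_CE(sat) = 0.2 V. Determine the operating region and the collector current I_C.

Assume active: I_B = (2.8 − 0.7)/12 = 0.175 mA, giving I_C = β·I_B = 26.2 mA.
But then V_CE = 8.3 − 26.2×0.56 = -6.4 V < V_CE(sat) = 0.2 V — impossible in the active region.
So the transistor is saturated. With V_CE = 0.2 V, I_C = (V_CC − 0.2)/R_C = 8.1/0.56 = 14.5 mA.
Check: β·I_B = 26.2 mA > I_C = 14.5 mA, confirming saturation.

saturation; I_C ≈ 14 mA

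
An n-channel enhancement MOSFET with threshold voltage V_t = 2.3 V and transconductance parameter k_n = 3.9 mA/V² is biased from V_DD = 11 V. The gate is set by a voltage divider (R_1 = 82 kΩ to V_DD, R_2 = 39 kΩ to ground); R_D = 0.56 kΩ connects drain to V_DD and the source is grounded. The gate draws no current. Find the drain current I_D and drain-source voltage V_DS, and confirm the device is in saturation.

I_D ≈ 3 mA, V_DS ≈ 9.3 V

V_G = V_DD·R_2/(R_1+R_2) = 11×39/121 = 3.55 V. With the source grounded, V_GS = V_G = 3.55 V.
Assume saturation: I_D = (k_n/2)(V_GS − V_t)² = (3.9/2)×(3.55 − 2.3)² = 1.95×1.25² = 3.02 mA.
V_DS = V_DD − I_D·R_D = 11 − 3.02×0.56 = 9.31 V.
Saturation requires V_DS ≥ V_GS − V_t = 1.25 V; 9.31 ≥ 1.25 ✓.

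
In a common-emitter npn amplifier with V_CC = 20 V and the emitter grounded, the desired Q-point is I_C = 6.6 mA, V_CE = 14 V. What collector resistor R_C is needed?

Collector loop: V_CC = I_C·R_C + V_CE.
R_C = (V_CC − V_CE)/I_C = (20 − 14)/6.6 = 0.909 kΩ.

R_C ≈ 0.91 kΩ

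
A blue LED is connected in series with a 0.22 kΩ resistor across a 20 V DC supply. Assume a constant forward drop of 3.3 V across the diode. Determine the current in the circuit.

I ≈ 76 mA

KVL around the loop: 20 = V_D + I·R = 3.3 + I × 0.22 kΩ.
So I = (20 − 3.3) / 0.22 kΩ = 16.7 / 0.22 = 75.9 mA.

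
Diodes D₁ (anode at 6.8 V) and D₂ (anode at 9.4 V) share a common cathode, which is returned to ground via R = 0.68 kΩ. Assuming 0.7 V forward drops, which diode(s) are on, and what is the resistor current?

Only D₂ conducts; I_R ≈ 13 mA

Assume both conduct. Then node N would need to be at both 6.8−0.7 = 6.1 V and 9.4−0.7 = 8.7 V, which is impossible.
Assume only D₂ conducts: V_N = 9.4 − 0.7 = 8.7 V, so I_R = 8.7/0.68 = 12.8 mA.
Check D₁: its anode-to-cathode voltage is 6.8 − 8.7 = -1.9 V < 0.7 V, so it is off. The assumption is consistent.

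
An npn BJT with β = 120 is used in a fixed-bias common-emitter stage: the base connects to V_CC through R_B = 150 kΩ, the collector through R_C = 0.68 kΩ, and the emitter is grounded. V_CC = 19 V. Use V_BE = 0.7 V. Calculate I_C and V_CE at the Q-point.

I_C ≈ 15 mA, V_CE ≈ 9 V

Base loop: V_CC = I_B·R_B + V_BE, so I_B = (19 − 0.7)/150 kΩ = 0.122 mA.
In the active region I_C = β·I_B = 120 × 0.122 = 14.6 mA.
Collector loop: V_CE = V_CC − I_C·R_C = 19 − 14.6×0.68 = 9.04 V.
Since V_CE = 9.04 V > V_CE(sat) ≈ 0.2 V, the transistor is in the active region as assumed.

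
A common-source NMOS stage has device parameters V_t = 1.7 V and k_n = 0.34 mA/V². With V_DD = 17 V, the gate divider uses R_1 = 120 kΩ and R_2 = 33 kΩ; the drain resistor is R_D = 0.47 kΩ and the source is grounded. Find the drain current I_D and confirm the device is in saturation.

I_D ≈ 0.66 mA

V_G = V_DD·R_2/(R_1+R_2) = 17×33/153 = 3.67 V. With the source grounded, V_GS = V_G = 3.67 V.
Assume saturation: I_D = (k_n/2)(V_GS − V_t)² = (0.34/2)×(3.67 − 1.7)² = 0.17×1.97² = 0.658 mA.
V_DS = V_DD − I_D·R_D = 17 − 0.658×0.47 = 16.7 V.
Saturation requires V_DS ≥ V_GS − V_t = 1.97 V; 16.7 ≥ 1.97 ✓.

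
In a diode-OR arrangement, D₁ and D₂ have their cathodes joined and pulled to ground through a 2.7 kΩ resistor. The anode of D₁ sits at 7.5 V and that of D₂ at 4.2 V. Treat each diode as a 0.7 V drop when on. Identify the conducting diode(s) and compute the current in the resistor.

Only D₁ conducts; I_R ≈ 2.5 mA

Assume both conduct. Then node N would need to be at both 7.5−0.7 = 6.8 V and 4.2−0.7 = 3.5 V, which is impossible.
Assume only D₁ conducts: V_N = 7.5 − 0.7 = 6.8 V, so I_R = 6.8/2.7 = 2.52 mA.
Check D₂: its anode-to-cathode voltage is 4.2 − 6.8 = -2.6 V < 0.7 V, so it is off. The assumption is consistent.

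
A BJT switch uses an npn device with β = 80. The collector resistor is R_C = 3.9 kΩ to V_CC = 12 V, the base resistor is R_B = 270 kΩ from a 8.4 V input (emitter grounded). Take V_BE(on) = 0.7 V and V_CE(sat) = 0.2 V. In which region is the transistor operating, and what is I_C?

active; I_C ≈ 2.3 mA

Assume active. Base-emitter loop: I_B = (V_BB − V_BE)/R_B = (8.4 − 0.7)/270 = 0.0285 mA.
I_C = β·I_B = 80×0.0285 = 2.28 mA.
V_CE = V_CC − I_C·R_C = 12 − 2.28×3.9 = 3.1 V > V_CE(sat), so the active-region assumption holds.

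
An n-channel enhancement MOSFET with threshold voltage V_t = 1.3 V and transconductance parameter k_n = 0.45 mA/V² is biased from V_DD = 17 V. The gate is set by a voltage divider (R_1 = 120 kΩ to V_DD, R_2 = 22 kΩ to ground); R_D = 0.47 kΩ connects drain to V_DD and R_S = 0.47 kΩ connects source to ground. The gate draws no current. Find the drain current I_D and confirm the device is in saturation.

V_G = V_DD·R_2/(R_1+R_2) = 17×22/142 = 2.63 V.
Assume saturation: I_D = (k_n/2)(V_GS − V_t)² with V_GS = V_G − I_D·R_S = 2.63 − 0.47·I_D.
Substituting gives 0.0497·I_D² − 1.28·I_D + 0.4 = 0, with roots I_D = 0.316 or 25.5 mA.
The root I_D = 25.5 mA gives V_GS = -9.34 V ≤ V_t, so take I_D = 0.316 mA.
Then V_GS = 2.49 V and V_DS = V_DD − I_D(R_D+R_S) = 17 − 0.316×0.94 = 16.7 V.
Saturation requires V_DS ≥ V_GS − V_t = 1.19 V; 16.7 ≥ 1.19 ✓.

I_D ≈ 0.32 mA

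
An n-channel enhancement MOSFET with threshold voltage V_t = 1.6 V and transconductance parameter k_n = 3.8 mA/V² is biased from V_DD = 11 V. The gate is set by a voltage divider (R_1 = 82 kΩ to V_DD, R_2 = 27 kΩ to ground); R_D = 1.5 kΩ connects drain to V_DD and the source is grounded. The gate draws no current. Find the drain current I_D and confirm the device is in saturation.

I_D ≈ 2.4 mA

V_G = V_DD·R_2/(R_1+R_2) = 11×27/109 = 2.72 V. With the source grounded, V_GS = V_G = 2.72 V.
Assume saturation: I_D = (k_n/2)(V_GS − V_t)² = (3.8/2)×(2.72 − 1.6)² = 1.9×1.12² = 2.4 mA.
V_DS = V_DD − I_D·R_D = 11 − 2.4×1.5 = 7.39 V.
Saturation requires V_DS ≥ V_GS − V_t = 1.12 V; 7.39 ≥ 1.12 ✓.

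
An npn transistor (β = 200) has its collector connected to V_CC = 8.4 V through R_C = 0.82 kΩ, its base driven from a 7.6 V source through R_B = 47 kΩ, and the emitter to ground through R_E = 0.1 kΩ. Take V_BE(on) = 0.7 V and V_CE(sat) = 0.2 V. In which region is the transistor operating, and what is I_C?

Assume active: I_B = (7.6 − 0.7)/(47 + 201×0.1) = 0.103 mA, I_C = β·I_B = 20.6 mA.
Then V_CE = 8.4 − 20.6×0.82 − 20.7×0.1 = -10.5 V < 0.2 V — the active assumption fails.
Re-solve with V_CE = 0.2 V. KCL at the emitter: V_E/R_E = (V_BB−0.7−V_E)/R_B + (V_CC−0.2−V_E)/R_C, giving V_E = 0.903 V.
I_C = (V_CC − 0.2 − V_E)/R_C = (8.2 − 0.903)/0.82 = 8.9 mA.
Check: I_B = (6.9 − 0.903)/47 = 0.128 mA, and β·I_B = 25.5 mA > I_C, confirming saturation.

saturation; I_C ≈ 8.9 mA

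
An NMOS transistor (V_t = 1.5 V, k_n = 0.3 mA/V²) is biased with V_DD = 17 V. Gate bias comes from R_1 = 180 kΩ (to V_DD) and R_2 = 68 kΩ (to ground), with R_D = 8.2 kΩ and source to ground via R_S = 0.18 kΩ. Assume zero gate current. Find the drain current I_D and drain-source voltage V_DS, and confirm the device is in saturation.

V_G = V_DD·R_2/(R_1+R_2) = 17×68/248 = 4.66 V.
Assume saturation: I_D = (k_n/2)(V_GS − V_t)² with V_GS = V_G − I_D·R_S = 4.66 − 0.18·I_D.
Substituting gives 0.00486·I_D² − 1.17·I_D + 1.5 = 0, with roots I_D = 1.29 or 240 mA.
The root I_D = 240 mA gives V_GS = -38.5 V ≤ V_t, so take I_D = 1.29 mA.
Then V_GS = 4.43 V and V_DS = V_DD − I_D(R_D+R_S) = 17 − 1.29×8.38 = 6.21 V.
Saturation requires V_DS ≥ V_GS − V_t = 2.93 V; 6.21 ≥ 2.93 ✓.

I_D ≈ 1.3 mA, V_DS ≈ 6.2 V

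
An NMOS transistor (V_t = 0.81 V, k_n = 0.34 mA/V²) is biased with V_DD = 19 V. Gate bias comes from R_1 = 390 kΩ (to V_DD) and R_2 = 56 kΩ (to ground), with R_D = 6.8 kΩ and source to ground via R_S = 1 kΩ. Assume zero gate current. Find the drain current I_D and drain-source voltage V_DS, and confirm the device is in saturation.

I_D ≈ 0.28 mA, V_DS ≈ 17 V

V_G = V_DD·R_2/(R_1+R_2) = 19×56/446 = 2.39 V.
Assume saturation: I_D = (k_n/2)(V_GS − V_t)² with V_GS = V_G − I_D·R_S = 2.39 − 1·I_D.
Substituting gives 0.17·I_D² − 1.54·I_D + 0.422 = 0, with roots I_D = 0.284 or 8.75 mA.
The root I_D = 8.75 mA gives V_GS = -6.36 V ≤ V_t, so take I_D = 0.284 mA.
Then V_GS = 2.1 V and V_DS = V_DD − I_D(R_D+R_S) = 19 − 0.284×7.8 = 16.8 V.
Saturation requires V_DS ≥ V_GS − V_t = 1.29 V; 16.8 ≥ 1.29 ✓.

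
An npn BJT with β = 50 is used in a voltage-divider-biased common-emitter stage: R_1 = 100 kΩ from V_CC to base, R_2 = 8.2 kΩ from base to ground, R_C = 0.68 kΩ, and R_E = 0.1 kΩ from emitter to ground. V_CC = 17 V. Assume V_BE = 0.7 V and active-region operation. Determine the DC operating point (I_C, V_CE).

I_C ≈ 2.3 mA, V_CE ≈ 15 V

Thevenize the base divider: V_Th = V_CC·R_2/(R_1+R_2) = 17×8.2/108 = 1.29 V, R_Th = R_1‖R_2 = 7.58 kΩ.
Base-emitter loop: V_Th = I_B·R_Th + V_BE + (β+1)I_B·R_E, so I_B = (1.29 − 0.7) / (7.58 + 51×0.1) = 0.0464 mA.
I_C = β·I_B = 50×0.0464 = 2.32 mA, and I_E = (β+1)I_B = 2.37 mA.
V_CE = V_CC − I_C·R_C − I_E·R_E = 17 − 2.32×0.68 − 2.37×0.1 = 15.2 V.
V_CE = 15.2 V > 0.2 V confirms active-region operation.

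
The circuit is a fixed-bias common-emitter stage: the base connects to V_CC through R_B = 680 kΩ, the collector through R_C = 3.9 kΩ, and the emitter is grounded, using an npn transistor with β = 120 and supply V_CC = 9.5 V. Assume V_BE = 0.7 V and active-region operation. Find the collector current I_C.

I_C ≈ 1.6 mA

Base loop: V_CC = I_B·R_B + V_BE, so I_B = (9.5 − 0.7)/680 kΩ = 0.0129 mA.
In the active region I_C = β·I_B = 120 × 0.0129 = 1.55 mA.
Collector loop: V_CE = V_CC − I_C·R_C = 9.5 − 1.55×3.9 = 3.44 V.
Since V_CE = 3.44 V > V_CE(sat) ≈ 0.2 V, the transistor is in the active region as assumed.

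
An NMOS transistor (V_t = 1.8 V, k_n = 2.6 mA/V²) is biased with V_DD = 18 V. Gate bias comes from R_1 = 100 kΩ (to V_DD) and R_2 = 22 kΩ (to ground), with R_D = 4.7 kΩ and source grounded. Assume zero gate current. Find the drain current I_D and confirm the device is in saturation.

I_D ≈ 2.7 mA

V_G = V_DD·R_2/(R_1+R_2) = 18×22/122 = 3.25 V. With the source grounded, V_GS = V_G = 3.25 V.
Assume saturation: I_D = (k_n/2)(V_GS − V_t)² = (2.6/2)×(3.25 − 1.8)² = 1.3×1.45² = 2.72 mA.
V_DS = V_DD − I_D·R_D = 18 − 2.72×4.7 = 5.23 V.
Saturation requires V_DS ≥ V_GS − V_t = 1.45 V; 5.23 ≥ 1.45 ✓.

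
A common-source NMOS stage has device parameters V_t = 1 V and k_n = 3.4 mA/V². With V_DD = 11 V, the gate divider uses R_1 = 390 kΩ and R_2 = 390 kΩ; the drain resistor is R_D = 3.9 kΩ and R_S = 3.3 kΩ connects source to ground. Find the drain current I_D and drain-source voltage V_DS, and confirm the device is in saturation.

I_D ≈ 1.1 mA, V_DS ≈ 3 V

V_G = V_DD·R_2/(R_1+R_2) = 11×390/780 = 5.5 V.
Assume saturation: I_D = (k_n/2)(V_GS − V_t)² with V_GS = V_G − I_D·R_S = 5.5 − 3.3·I_D.
Substituting gives 18.5·I_D² − 51.5·I_D + 34.4 = 0, with roots I_D = 1.12 or 1.66 mA.
The root I_D = 1.66 mA gives V_GS = 0.0108 V ≤ V_t, so take I_D = 1.12 mA.
Then V_GS = 1.81 V and V_DS = V_DD − I_D(R_D+R_S) = 11 − 1.12×7.2 = 2.95 V.
Saturation requires V_DS ≥ V_GS − V_t = 0.811 V; 2.95 ≥ 0.811 ✓.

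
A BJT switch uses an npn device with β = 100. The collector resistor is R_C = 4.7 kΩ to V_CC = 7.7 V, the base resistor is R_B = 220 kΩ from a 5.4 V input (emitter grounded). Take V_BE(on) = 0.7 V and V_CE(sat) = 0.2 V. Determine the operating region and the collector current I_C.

Assume active: I_B = (5.4 − 0.7)/220 = 0.0214 mA, giving I_C = β·I_B = 2.14 mA.
But then V_CE = 7.7 − 2.14×4.7 = -2.34 V < V_CE(sat) = 0.2 V — impossible in the active region.
So the transistor is saturated. With V_CE = 0.2 V, I_C = (V_CC − 0.2)/R_C = 7.5/4.7 = 1.6 mA.
Check: β·I_B = 2.14 mA > I_C = 1.6 mA, confirming saturation.

saturation; I_C ≈ 1.6 mA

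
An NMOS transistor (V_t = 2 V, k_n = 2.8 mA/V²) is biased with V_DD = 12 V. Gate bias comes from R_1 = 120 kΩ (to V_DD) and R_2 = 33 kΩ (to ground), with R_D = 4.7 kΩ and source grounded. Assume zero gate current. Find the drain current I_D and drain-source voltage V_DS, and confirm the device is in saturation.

V_G = V_DD·R_2/(R_1+R_2) = 12×33/153 = 2.59 V. With the source grounded, V_GS = V_G = 2.59 V.
Assume saturation: I_D = (k_n/2)(V_GS − V_t)² = (2.8/2)×(2.59 − 2)² = 1.4×0.588² = 0.484 mA.
V_DS = V_DD − I_D·R_D = 12 − 0.484×4.7 = 9.72 V.
Saturation requires V_DS ≥ V_GS − V_t = 0.588 V; 9.72 ≥ 0.588 ✓.

I_D ≈ 0.48 mA, V_DS ≈ 9.7 V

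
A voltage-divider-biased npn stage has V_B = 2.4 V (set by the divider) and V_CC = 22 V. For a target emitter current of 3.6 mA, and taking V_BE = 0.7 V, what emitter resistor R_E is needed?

V_E = V_B − V_BE = 2.4 − 0.7 = 1.7 V.
R_E = V_E / I_E = 1.7 / 3.6 = 0.472 kΩ.

R_E ≈ 0.47 kΩ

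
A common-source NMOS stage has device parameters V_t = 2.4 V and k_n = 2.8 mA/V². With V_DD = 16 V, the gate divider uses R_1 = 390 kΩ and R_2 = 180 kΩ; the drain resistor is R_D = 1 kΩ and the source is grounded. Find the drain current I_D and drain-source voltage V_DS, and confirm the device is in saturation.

V_G = V_DD·R_2/(R_1+R_2) = 16×180/570 = 5.05 V. With the source grounded, V_GS = V_G = 5.05 V.
Assume saturation: I_D = (k_n/2)(V_GS − V_t)² = (2.8/2)×(5.05 − 2.4)² = 1.4×2.65² = 9.85 mA.
V_DS = V_DD − I_D·R_D = 16 − 9.85×1 = 6.15 V.
Saturation requires V_DS ≥ V_GS − V_t = 2.65 V; 6.15 ≥ 2.65 ✓.

I_D ≈ 9.9 mA, V_DS ≈ 6.1 V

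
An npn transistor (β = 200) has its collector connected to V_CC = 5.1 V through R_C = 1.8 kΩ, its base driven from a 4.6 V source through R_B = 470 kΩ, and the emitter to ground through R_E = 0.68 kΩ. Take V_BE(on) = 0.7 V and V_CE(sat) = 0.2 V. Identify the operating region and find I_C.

Assume active. Base-emitter loop: I_B = (V_BB − V_BE)/(R_B + (β+1)R_E) = (4.6 − 0.7)/(470 + 201×0.68) = 0.00643 mA.
I_C = β·I_B = 200×0.00643 = 1.29 mA.
V_CE = V_CC − I_C·R_C − I_E·R_E = 5.1 − 1.29×1.8 − 1.29×0.68 = 1.91 V > V_CE(sat), so the active-region assumption holds.

active; I_C ≈ 1.3 mA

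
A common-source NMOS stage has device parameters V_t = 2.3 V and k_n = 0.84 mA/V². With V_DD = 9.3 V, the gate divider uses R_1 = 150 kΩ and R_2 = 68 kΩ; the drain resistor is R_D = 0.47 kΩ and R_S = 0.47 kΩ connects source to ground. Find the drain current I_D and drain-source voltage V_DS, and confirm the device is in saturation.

V_G = V_DD·R_2/(R_1+R_2) = 9.3×68/218 = 2.9 V.
Assume saturation: I_D = (k_n/2)(V_GS − V_t)² with V_GS = V_G − I_D·R_S = 2.9 − 0.47·I_D.
Substituting gives 0.0928·I_D² − 1.24·I_D + 0.152 = 0, with roots I_D = 0.124 or 13.2 mA.
The root I_D = 13.2 mA gives V_GS = -3.31 V ≤ V_t, so take I_D = 0.124 mA.
Then V_GS = 2.84 V and V_DS = V_DD − I_D(R_D+R_S) = 9.3 − 0.124×0.94 = 9.18 V.
Saturation requires V_DS ≥ V_GS − V_t = 0.543 V; 9.18 ≥ 0.543 ✓.

I_D ≈ 0.12 mA, V_DS ≈ 9.2 V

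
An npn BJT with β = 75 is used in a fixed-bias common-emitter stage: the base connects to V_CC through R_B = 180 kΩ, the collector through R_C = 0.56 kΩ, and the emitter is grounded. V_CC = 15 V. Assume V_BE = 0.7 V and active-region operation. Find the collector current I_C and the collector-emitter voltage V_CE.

I_C ≈ 6 mA, V_CE ≈ 12 V

Base loop: V_CC = I_B·R_B + V_BE, so I_B = (15 − 0.7)/180 kΩ = 0.0794 mA.
In the active region I_C = β·I_B = 75 × 0.0794 = 5.96 mA.
Collector loop: V_CE = V_CC − I_C·R_C = 15 − 5.96×0.56 = 11.7 V.
Since V_CE = 11.7 V > V_CE(sat) ≈ 0.2 V, the transistor is in the active region as assumed.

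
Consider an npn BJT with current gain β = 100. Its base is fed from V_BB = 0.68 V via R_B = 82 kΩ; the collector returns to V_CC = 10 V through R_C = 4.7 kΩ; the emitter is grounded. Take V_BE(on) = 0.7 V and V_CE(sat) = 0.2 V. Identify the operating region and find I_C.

cutoff; I_C ≈ 0

V_BB = 0.68 V ≤ V_BE(on) = 0.7 V, so the base-emitter junction is not forward biased.
The transistor is in cutoff: I_B = I_C = 0.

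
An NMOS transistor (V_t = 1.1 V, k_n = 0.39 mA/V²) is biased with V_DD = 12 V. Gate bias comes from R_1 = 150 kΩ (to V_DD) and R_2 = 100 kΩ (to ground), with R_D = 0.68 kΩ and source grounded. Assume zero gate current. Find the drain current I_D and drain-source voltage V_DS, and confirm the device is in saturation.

V_G = V_DD·R_2/(R_1+R_2) = 12×100/250 = 4.8 V. With the source grounded, V_GS = V_G = 4.8 V.
Assume saturation: I_D = (k_n/2)(V_GS − V_t)² = (0.39/2)×(4.8 − 1.1)² = 0.195×3.7² = 2.67 mA.
V_DS = V_DD − I_D·R_D = 12 − 2.67×0.68 = 10.2 V.
Saturation requires V_DS ≥ V_GS − V_t = 3.7 V; 10.2 ≥ 3.7 ✓.

I_D ≈ 2.7 mA, V_DS ≈ 10 V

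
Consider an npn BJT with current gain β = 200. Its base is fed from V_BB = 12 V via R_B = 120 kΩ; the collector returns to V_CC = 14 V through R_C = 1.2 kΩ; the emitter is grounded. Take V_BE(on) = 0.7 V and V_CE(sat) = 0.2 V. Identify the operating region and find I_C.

saturation; I_C ≈ 12 mA

Assume active: I_B = (12 − 0.7)/120 = 0.0942 mA, giving I_C = β·I_B = 18.8 mA.
But then V_CE = 14 − 18.8×1.2 = -8.6 V < V_CE(sat) = 0.2 V — impossible in the active region.
So the transistor is saturated. With V_CE = 0.2 V, I_C = (V_CC − 0.2)/R_C = 13.8/1.2 = 11.5 mA.
Check: β·I_B = 18.8 mA > I_C = 11.5 mA, confirming saturation.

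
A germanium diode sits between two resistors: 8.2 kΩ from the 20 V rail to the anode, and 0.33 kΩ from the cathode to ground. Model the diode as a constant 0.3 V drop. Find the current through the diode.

I ≈ 2.3 mA

The two resistors are in series with the diode, so KVL gives 20 = I·8.2 + 0.3 + I·0.33.
I = (20 − 0.3) / (8.2 + 0.33) kΩ = 19.7 / 8.53 = 2.31 mA.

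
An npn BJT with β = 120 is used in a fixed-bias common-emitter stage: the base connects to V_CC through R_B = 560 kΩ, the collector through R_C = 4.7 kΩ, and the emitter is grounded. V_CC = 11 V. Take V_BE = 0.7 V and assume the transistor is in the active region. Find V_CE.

V_CE ≈ 0.63 V

Base loop: V_CC = I_B·R_B + V_BE, so I_B = (11 − 0.7)/560 kΩ = 0.0184 mA.
In the active region I_C = β·I_B = 120 × 0.0184 = 2.21 mA.
Collector loop: V_CE = V_CC − I_C·R_C = 11 − 2.21×4.7 = 0.626 V.
Since V_CE = 0.626 V > V_CE(sat) ≈ 0.2 V, the transistor is in the active region as assumed.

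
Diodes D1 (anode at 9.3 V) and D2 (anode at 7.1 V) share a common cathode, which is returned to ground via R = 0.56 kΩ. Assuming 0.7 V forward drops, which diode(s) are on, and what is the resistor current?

Assume both conduct. Then node N would need to be at both 9.3−0.7 = 8.6 V and 7.1−0.7 = 6.4 V, which is impossible.
Assume only D1 conducts: V_N = 9.3 − 0.7 = 8.6 V, so I_R = 8.6/0.56 = 15.4 mA.
Check D2: its anode-to-cathode voltage is 7.1 − 8.6 = -1.5 V < 0.7 V, so it is off. The assumption is consistent.

Only D1 conducts; I_R ≈ 15 mA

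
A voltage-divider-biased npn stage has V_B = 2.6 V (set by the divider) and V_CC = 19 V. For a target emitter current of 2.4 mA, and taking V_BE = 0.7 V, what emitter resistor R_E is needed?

R_E ≈ 0.79 kΩ

V_E = V_B − V_BE = 2.6 − 0.7 = 1.9 V.
R_E = V_E / I_E = 1.9 / 2.4 = 0.792 kΩ.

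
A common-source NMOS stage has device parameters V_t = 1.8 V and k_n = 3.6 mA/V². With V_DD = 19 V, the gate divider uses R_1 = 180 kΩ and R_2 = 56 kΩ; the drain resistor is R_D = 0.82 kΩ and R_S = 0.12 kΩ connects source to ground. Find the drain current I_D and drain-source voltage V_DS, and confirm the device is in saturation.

I_D ≈ 6.6 mA, V_DS ≈ 13 V

V_G = V_DD·R_2/(R_1+R_2) = 19×56/236 = 4.51 V.
Assume saturation: I_D = (k_n/2)(V_GS − V_t)² with V_GS = V_G − I_D·R_S = 4.51 − 0.12·I_D.
Substituting gives 0.0259·I_D² − 2.17·I_D + 13.2 = 0, with roots I_D = 6.61 or 77.1 mA.
The root I_D = 77.1 mA gives V_GS = -4.75 V ≤ V_t, so take I_D = 6.61 mA.
Then V_GS = 3.72 V and V_DS = V_DD − I_D(R_D+R_S) = 19 − 6.61×0.94 = 12.8 V.
Saturation requires V_DS ≥ V_GS − V_t = 1.92 V; 12.8 ≥ 1.92 ✓.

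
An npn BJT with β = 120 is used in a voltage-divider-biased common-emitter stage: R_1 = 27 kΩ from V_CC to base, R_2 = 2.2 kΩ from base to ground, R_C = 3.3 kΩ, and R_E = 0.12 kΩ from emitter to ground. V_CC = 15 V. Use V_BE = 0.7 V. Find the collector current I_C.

Thevenize the base divider: V_Th = V_CC·R_2/(R_1+R_2) = 15×2.2/29.2 = 1.13 V, R_Th = R_1‖R_2 = 2.03 kΩ.
Base-emitter loop: V_Th = I_B·R_Th + V_BE + (β+1)I_B·R_E, so I_B = (1.13 − 0.7) / (2.03 + 121×0.12) = 0.026 mA.
I_C = β·I_B = 120×0.026 = 3.12 mA, and I_E = (β+1)I_B = 3.14 mA.
V_CE = V_CC − I_C·R_C − I_E·R_E = 15 − 3.12×3.3 − 3.14×0.12 = 4.33 V.
V_CE = 4.33 V > 0.2 V confirms active-region operation.

I_C ≈ 3.1 mA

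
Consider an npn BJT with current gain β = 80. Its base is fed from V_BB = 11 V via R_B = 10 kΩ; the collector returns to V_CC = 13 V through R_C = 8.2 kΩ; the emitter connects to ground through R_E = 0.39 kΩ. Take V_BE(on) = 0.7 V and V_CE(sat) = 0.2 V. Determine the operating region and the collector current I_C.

saturation; I_C ≈ 1.4 mA

Assume active: I_B = (11 − 0.7)/(10 + 81×0.39) = 0.248 mA, I_C = β·I_B = 19.8 mA.
Then V_CE = 13 − 19.8×8.2 − 20.1×0.39 = -157 V < 0.2 V — the active assumption fails.
Re-solve with V_CE = 0.2 V. KCL at the emitter: V_E/R_E = (V_BB−0.7−V_E)/R_B + (V_CC−0.2−V_E)/R_C, giving V_E = 0.93 V.
I_C = (V_CC − 0.2 − V_E)/R_C = (12.8 − 0.93)/8.2 = 1.45 mA.
Check: I_B = (10.3 − 0.93)/10 = 0.937 mA, and β·I_B = 75 mA > I_C, confirming saturation.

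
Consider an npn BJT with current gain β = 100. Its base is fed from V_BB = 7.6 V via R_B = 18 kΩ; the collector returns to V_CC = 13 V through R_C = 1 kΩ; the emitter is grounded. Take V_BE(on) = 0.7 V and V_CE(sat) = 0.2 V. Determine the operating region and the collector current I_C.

Assume active: I_B = (7.6 − 0.7)/18 = 0.383 mA, giving I_C = β·I_B = 38.3 mA.
But then V_CE = 13 − 38.3×1 = -25.3 V < V_CE(sat) = 0.2 V — impossible in the active region.
So the transistor is saturated. With V_CE = 0.2 V, I_C = (V_CC − 0.2)/R_C = 12.8/1 = 12.8 mA.
Check: β·I_B = 38.3 mA > I_C = 12.8 mA, confirming saturation.

saturation; I_C ≈ 13 mA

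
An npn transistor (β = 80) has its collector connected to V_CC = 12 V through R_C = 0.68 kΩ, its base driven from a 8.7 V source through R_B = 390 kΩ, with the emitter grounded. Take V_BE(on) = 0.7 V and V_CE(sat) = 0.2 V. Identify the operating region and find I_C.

Assume active. Base-emitter loop: I_B = (V_BB − V_BE)/R_B = (8.7 − 0.7)/390 = 0.0205 mA.
I_C = β·I_B = 80×0.0205 = 1.64 mA.
V_CE = V_CC − I_C·R_C = 12 − 1.64×0.68 = 10.9 V > V_CE(sat), so the active-region assumption holds.

active; I_C ≈ 1.6 mA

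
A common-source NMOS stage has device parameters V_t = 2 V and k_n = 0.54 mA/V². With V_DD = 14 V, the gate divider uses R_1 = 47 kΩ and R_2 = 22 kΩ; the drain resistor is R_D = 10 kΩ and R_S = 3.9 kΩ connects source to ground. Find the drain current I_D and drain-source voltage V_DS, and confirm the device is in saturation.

I_D ≈ 0.34 mA, V_DS ≈ 9.2 V

V_G = V_DD·R_2/(R_1+R_2) = 14×22/69 = 4.46 V.
Assume saturation: I_D = (k_n/2)(V_GS − V_t)² with V_GS = V_G − I_D·R_S = 4.46 − 3.9·I_D.
Substituting gives 4.11·I_D² − 6.19·I_D + 1.64 = 0, with roots I_D = 0.343 or 1.16 mA.
The root I_D = 1.16 mA gives V_GS = -0.0765 V ≤ V_t, so take I_D = 0.343 mA.
Then V_GS = 3.13 V and V_DS = V_DD − I_D(R_D+R_S) = 14 − 0.343×13.9 = 9.23 V.
Saturation requires V_DS ≥ V_GS − V_t = 1.13 V; 9.23 ≥ 1.13 ✓.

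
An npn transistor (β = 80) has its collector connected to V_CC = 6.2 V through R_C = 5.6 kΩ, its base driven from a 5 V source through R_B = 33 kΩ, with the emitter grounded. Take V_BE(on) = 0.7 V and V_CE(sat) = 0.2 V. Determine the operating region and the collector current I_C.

Assume active: I_B = (5 − 0.7)/33 = 0.13 mA, giving I_C = β·I_B = 10.4 mA.
But then V_CE = 6.2 − 10.4×5.6 = -52.2 V < V_CE(sat) = 0.2 V — impossible in the active region.
So the transistor is saturated. With V_CE = 0.2 V, I_C = (V_CC − 0.2)/R_C = 6/5.6 = 1.07 mA.
Check: β·I_B = 10.4 mA > I_C = 1.07 mA, confirming saturation.

saturation; I_C ≈ 1.1 mA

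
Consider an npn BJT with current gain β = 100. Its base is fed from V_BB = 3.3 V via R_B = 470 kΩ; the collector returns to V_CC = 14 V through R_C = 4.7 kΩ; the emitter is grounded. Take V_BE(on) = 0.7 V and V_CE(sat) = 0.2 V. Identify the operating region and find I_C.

active; I_C ≈ 0.55 mA

Assume active. Base-emitter loop: I_B = (V_BB − V_BE)/R_B = (3.3 − 0.7)/470 = 0.00553 mA.
I_C = β·I_B = 100×0.00553 = 0.553 mA.
V_CE = V_CC − I_C·R_C = 14 − 0.553×4.7 = 11.4 V > V_CE(sat), so the active-region assumption holds.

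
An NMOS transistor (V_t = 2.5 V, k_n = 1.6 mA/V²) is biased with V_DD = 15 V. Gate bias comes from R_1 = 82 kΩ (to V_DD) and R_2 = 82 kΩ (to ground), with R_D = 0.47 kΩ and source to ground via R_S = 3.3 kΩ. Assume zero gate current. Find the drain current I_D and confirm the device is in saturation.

V_G = V_DD·R_2/(R_1+R_2) = 15×82/164 = 7.5 V.
Assume saturation: I_D = (k_n/2)(V_GS − V_t)² with V_GS = V_G − I_D·R_S = 7.5 − 3.3·I_D.
Substituting gives 8.71·I_D² − 27.4·I_D + 20 = 0, with roots I_D = 1.15 or 1.99 mA.
The root I_D = 1.99 mA gives V_GS = 0.921 V ≤ V_t, so take I_D = 1.15 mA.
Then V_GS = 3.7 V and V_DS = V_DD − I_D(R_D+R_S) = 15 − 1.15×3.77 = 10.7 V.
Saturation requires V_DS ≥ V_GS − V_t = 1.2 V; 10.7 ≥ 1.2 ✓.

I_D ≈ 1.2 mA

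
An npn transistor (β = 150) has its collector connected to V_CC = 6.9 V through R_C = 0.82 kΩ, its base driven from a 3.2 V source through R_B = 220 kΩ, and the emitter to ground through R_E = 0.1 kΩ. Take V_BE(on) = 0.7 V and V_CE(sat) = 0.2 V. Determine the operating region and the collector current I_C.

Assume active. Base-emitter loop: I_B = (V_BB − V_BE)/(R_B + (β+1)R_E) = (3.2 − 0.7)/(220 + 151×0.1) = 0.0106 mA.
I_C = β·I_B = 150×0.0106 = 1.6 mA.
V_CE = V_CC − I_C·R_C − I_E·R_E = 6.9 − 1.6×0.82 − 1.61×0.1 = 5.43 V > V_CE(sat), so the active-region assumption holds.

active; I_C ≈ 1.6 mA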